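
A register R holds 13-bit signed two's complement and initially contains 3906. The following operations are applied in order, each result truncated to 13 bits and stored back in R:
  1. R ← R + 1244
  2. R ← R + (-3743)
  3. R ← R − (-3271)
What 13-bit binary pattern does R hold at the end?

1001001000110

Start: R = 3906 = 0111101000010.
R = 3906 + 1244 = 5150; wraps to -3042 = 1010000011110
R = -3042 + (-3743) = -6785; wraps to 1407 = 0010101111111
R = 1407 − (-3271) = 4678; wraps to -3514 = 1001001000110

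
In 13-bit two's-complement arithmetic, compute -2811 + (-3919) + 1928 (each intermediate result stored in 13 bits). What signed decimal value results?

-2811 + (-3919) = -6730 → wraps to 1462 (0010110110110)
1462 + 1928 = 3390 (0110100111110)

3390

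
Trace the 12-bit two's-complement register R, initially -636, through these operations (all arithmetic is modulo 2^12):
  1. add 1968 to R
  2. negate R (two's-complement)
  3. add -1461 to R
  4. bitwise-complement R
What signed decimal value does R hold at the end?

-1304

Start: R = -636 = 110110000100.
R = -636 + 1968 = 1332 = 010100110100
R = −(1332) = -1332 = 101011001100
R = -1332 + (-1461) = -2793; wraps to 1303 = 010100010111
R = NOT 010100010111 = 101011101000 = -1304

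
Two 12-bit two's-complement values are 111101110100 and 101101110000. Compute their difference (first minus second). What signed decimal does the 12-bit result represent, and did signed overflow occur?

111101110100 = -140 (signed)
101101110000 = -1168 (signed)
Subtract via negate-and-add: invert 101101110000 + 1 = 010010010000 (i.e. 1168).
  111101110100
+ 010010010000
= 010000000100  (discard carry-out 1)
Result 010000000100: MSB = 0 → value 1028.
Addends (after negating the subtrahend) have opposite signs, so signed overflow cannot occur.

1028; no overflow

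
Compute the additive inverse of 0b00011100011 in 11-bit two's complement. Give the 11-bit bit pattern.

Invert: 11100011100. Add 1: 11100011101.

11100011101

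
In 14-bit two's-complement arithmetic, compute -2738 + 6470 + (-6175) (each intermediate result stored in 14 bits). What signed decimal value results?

-2738 + 6470 = 3732 (00111010010100)
3732 + (-6175) = -2443 (11011001110101)

-2443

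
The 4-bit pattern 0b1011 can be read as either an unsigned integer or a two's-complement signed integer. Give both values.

unsigned = 11, signed = -5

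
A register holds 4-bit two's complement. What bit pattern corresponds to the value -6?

1010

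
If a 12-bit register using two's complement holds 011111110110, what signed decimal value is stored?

2038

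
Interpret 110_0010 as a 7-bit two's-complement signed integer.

MSB is 1, so the value is negative.
Unsigned reading: 98. Subtract 2^7 = 128: 98 − 128 = -30.

-30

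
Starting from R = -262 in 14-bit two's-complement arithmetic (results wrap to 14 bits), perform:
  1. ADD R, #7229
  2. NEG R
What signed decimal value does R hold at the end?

-6967

Start: R = -262 = 11111011111010.
R = -262 + 7229 = 6967 = 01101100110111
R = −(6967) = -6967 = 10010011001001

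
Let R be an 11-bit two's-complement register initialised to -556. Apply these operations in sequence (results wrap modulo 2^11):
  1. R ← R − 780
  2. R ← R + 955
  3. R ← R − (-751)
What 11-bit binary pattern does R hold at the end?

00101110010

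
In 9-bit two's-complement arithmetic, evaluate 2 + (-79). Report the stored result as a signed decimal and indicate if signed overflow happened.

-77; no overflow

2 → 000000010
-79 → 110110001
  000000010
+ 110110001
= 110110011
Result 110110011: MSB = 1 → 435 − 512 = -77.
Addends have opposite signs, so signed overflow cannot occur.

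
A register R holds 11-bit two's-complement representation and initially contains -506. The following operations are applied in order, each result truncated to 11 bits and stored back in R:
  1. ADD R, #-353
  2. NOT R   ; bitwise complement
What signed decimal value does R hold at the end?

858

Start: R = -506 = 11000000110.
R = -506 + (-353) = -859 = 10010100101
R = NOT 10010100101 = 01101011010 = 858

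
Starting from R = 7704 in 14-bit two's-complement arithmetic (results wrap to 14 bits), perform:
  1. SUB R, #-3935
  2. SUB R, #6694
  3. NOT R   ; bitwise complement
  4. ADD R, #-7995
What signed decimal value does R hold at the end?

3443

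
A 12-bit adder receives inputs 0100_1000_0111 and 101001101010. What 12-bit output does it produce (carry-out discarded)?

111011110001

  010010000111
+ 101001101010
= 111011110001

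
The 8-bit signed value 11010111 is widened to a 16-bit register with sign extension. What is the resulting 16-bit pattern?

1111111111010111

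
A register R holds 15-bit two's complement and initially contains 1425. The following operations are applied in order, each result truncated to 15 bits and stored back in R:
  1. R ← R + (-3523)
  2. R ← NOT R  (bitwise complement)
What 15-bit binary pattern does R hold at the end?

Start: R = 1425 = 000010110010001.
R = 1425 + (-3523) = -2098 = 111011111001110
R = NOT 111011111001110 = 000100000110001 = 2097

000100000110001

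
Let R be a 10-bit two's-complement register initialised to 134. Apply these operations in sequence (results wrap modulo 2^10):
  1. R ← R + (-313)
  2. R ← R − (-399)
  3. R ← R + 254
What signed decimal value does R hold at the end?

Start: R = 134 = 0010000110.
R = 134 + (-313) = -179 = 1101001101
R = -179 − (-399) = 220 = 0011011100
R = 220 + 254 = 474 = 0111011010

474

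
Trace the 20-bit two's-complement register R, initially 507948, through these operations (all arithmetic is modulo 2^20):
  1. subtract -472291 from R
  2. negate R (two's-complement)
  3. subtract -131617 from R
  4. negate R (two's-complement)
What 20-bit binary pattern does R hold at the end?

11001111001011101110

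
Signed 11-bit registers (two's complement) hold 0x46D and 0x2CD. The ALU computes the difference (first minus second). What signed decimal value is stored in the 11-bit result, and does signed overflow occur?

0x46D = 10001101101 = -915 (signed)
0x2CD = 01011001101 = 717 (signed)
Subtract via negate-and-add: invert 01011001101 + 1 = 10100110011 (i.e. -717).
  10001101101
+ 10100110011
= 00110100000  (discard carry-out 1)
Result 00110100000: MSB = 0 → value 416.
Both addends (after negating the subtrahend) are negative but the stored result is non-negative: signed overflow. The true value -915 − 717 = -1632 lies outside [-1024, 1023].

416; overflow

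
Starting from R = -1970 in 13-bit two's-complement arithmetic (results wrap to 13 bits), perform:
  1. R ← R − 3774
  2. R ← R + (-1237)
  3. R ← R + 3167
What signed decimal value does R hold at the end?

-3814

Start: R = -1970 = 1100001001110.
R = -1970 − 3774 = -5744; wraps to 2448 = 0100110010000
R = 2448 + (-1237) = 1211 = 0010010111011
R = 1211 + 3167 = 4378; wraps to -3814 = 1000100011010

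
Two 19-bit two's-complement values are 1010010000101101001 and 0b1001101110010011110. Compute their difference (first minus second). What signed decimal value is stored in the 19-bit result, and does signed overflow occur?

1010010000101101001 = -188055 (signed)
0b1001101110010011110 → 1001101110010011110 = -205666 (signed)
Subtract via negate-and-add: invert 1001101110010011110 + 1 = 0110010001101100010 (i.e. 205666).
  1010010000101101001
+ 0110010001101100010
= 0000100010011001011  (discard carry-out 1)
Result 0000100010011001011: MSB = 0 → value 17611.
Addends (after negating the subtrahend) have opposite signs, so signed overflow cannot occur.

17611; no overflow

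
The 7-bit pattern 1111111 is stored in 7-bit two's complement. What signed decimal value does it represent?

MSB is 1, so the value is negative.
Invert: 0000000. Add 1: 0000001 = 1. So the value is −1.

-1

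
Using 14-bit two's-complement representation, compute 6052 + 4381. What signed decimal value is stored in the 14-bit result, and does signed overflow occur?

6052 → 01011110100100
4381 → 01000100011101
  01011110100100
+ 01000100011101
= 10100011000001
Result 10100011000001: MSB = 1 → 10433 − 16384 = -5951.
Both addends are non-negative but the stored result is negative: signed overflow. The true value 6052 + 4381 = 10433 lies outside [-8192, 8191].

-5951; overflow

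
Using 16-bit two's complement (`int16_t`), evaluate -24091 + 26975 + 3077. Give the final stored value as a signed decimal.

5961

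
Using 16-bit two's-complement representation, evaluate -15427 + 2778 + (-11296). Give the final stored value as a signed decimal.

-15427 + 2778 = -12649 (1100111010010111)
-12649 + (-11296) = -23945 (1010001001110111)

-23945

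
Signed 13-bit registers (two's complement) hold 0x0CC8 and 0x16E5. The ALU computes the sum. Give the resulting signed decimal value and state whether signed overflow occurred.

941; no overflow

0x0CC8 = 0110011001000 = 3272 (signed)
0x16E5 = 1011011100101 = -2331 (signed)
  0110011001000
+ 1011011100101
= 0001110101101  (discard carry-out 1)
Result 0001110101101: MSB = 0 → value 941.
Addends have opposite signs, so signed overflow cannot occur.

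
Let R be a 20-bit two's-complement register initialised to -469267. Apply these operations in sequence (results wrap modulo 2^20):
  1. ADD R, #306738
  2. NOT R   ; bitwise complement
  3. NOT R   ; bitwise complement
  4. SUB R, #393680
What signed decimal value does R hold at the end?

492367

Start: R = -469267 = 10001101011011101101.
R = -469267 + 306738 = -162529 = 11011000010100011111
R = NOT 11011000010100011111 = 00100111101011100000 = 162528
R = NOT 00100111101011100000 = 11011000010100011111 = -162529
R = -162529 − 393680 = -556209; wraps to 492367 = 01111000001101001111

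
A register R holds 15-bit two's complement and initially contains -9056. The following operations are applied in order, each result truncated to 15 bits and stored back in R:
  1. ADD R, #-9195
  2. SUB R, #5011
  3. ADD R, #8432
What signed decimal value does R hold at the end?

-14830

Start: R = -9056 = 101110010100000.
R = -9056 + (-9195) = -18251; wraps to 14517 = 011100010110101
R = 14517 − 5011 = 9506 = 010010100100010
R = 9506 + 8432 = 17938; wraps to -14830 = 100011000010010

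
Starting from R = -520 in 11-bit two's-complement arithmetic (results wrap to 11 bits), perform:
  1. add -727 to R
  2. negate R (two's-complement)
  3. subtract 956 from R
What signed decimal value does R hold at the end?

291

Start: R = -520 = 10111111000.
R = -520 + (-727) = -1247; wraps to 801 = 01100100001
R = −(801) = -801 = 10011011111
R = -801 − 956 = -1757; wraps to 291 = 00100100011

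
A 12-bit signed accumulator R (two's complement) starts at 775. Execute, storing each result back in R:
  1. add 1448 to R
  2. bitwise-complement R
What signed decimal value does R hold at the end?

1872

Start: R = 775 = 001100000111.
R = 775 + 1448 = 2223; wraps to -1873 = 100010101111
R = NOT 100010101111 = 011101010000 = 1872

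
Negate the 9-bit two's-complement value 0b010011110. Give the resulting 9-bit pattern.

101100010

Invert: 101100001. Add 1: 101100010.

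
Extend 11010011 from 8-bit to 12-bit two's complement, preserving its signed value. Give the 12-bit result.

111111010011

MSB of 11010011 is 1; replicate it into the new high bits.
1111|11010011 → 111111010011 (still -45).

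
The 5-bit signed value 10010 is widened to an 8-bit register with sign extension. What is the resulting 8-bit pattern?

MSB of 10010 is 1; replicate it into the new high bits.
111|10010 → 11110010 (still -14).

11110010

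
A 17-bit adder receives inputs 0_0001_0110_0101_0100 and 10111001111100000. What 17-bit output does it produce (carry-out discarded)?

11000101000110100

  00001011001010100
+ 10111001111100000
= 11000101000110100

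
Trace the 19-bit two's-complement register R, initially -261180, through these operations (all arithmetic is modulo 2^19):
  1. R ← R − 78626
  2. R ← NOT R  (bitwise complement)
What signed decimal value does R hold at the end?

-184483

Start: R = -261180 = 1000000001111000100.
R = -261180 − 78626 = -339806; wraps to 184482 = 0101101000010100010
R = NOT 0101101000010100010 = 1010010111101011101 = -184483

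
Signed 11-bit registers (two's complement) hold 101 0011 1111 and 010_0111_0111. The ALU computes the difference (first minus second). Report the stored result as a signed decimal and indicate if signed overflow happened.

712; overflow

101 0011 1111 → 10100111111 = -705 (signed)
010_0111_0111 → 01001110111 = 631 (signed)
Subtract via negate-and-add: invert 01001110111 + 1 = 10110001001 (i.e. -631).
  10100111111
+ 10110001001
= 01011001000  (discard carry-out 1)
Result 01011001000: MSB = 0 → value 712.
Both addends (after negating the subtrahend) are negative but the stored result is non-negative: signed overflow. The true value -705 − 631 = -1336 lies outside [-1024, 1023].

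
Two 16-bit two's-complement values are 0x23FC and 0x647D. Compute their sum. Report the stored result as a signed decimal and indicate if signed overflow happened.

-30599; overflow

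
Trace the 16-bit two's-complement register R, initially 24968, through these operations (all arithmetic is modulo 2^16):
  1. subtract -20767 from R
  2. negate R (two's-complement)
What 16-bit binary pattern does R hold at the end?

Start: R = 24968 = 0110000110001000.
R = 24968 − (-20767) = 45735; wraps to -19801 = 1011001010100111
R = −(-19801) = 19801 = 0100110101011001

0100110101011001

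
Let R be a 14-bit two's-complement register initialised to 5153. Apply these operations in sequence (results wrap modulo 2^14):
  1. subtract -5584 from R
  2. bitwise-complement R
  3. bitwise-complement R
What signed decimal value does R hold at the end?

Start: R = 5153 = 01010000100001.
R = 5153 − (-5584) = 10737; wraps to -5647 = 10100111110001
R = NOT 10100111110001 = 01011000001110 = 5646
R = NOT 01011000001110 = 10100111110001 = -5647

-5647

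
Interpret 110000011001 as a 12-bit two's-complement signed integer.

-999

MSB is 1, so the value is negative.
Invert: 001111100110. Add 1: 001111100111 = 999. So the value is −999.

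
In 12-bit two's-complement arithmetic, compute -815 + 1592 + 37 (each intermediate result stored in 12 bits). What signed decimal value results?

814

-815 + 1592 = 777 (001100001001)
777 + 37 = 814 (001100101110)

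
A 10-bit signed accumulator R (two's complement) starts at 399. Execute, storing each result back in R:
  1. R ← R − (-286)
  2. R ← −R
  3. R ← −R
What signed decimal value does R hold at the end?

Start: R = 399 = 0110001111.
R = 399 − (-286) = 685; wraps to -339 = 1010101101
R = −(-339) = 339 = 0101010011
R = −(339) = -339 = 1010101101

-339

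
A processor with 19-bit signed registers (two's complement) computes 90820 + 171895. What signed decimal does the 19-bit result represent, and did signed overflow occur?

90820 → 0010110001011000100
171895 → 0101001111101110111
  0010110001011000100
+ 0101001111101110111
= 1000000001000111011
Result 1000000001000111011: MSB = 1 → 262715 − 524288 = -261573.
Both addends are non-negative but the stored result is negative: signed overflow. The true value 90820 + 171895 = 262715 lies outside [-262144, 262143].

-261573; overflow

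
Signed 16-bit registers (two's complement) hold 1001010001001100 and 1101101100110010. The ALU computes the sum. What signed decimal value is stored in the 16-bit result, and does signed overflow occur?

1001010001001100 = -27572 (signed)
1101101100110010 = -9422 (signed)
  1001010001001100
+ 1101101100110010
= 0110111101111110  (discard carry-out 1)
Result 0110111101111110: MSB = 0 → value 28542.
Both addends are negative but the stored result is non-negative: signed overflow. The true value -27572 + (-9422) = -36994 lies outside [-32768, 32767].

28542; overflow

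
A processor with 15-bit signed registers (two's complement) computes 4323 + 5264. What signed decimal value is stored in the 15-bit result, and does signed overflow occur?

9587; no overflow

4323 → 001000011100011
5264 → 001010010010000
  001000011100011
+ 001010010010000
= 010010101110011
Result 010010101110011: MSB = 0 → value 9587.
Both addends are non-negative and so is the stored result: no signed overflow.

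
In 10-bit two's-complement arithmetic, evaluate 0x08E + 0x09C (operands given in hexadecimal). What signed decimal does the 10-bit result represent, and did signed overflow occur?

0x08E = 0010001110 = 142 (signed)
0x09C = 0010011100 = 156 (signed)
  0010001110
+ 0010011100
= 0100101010
Result 0100101010: MSB = 0 → value 298.
Both addends are non-negative and so is the stored result: no signed overflow.

298; no overflow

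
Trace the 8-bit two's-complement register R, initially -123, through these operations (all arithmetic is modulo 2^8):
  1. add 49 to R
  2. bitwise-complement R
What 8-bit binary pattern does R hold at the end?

Start: R = -123 = 10000101.
R = -123 + 49 = -74 = 10110110
R = NOT 10110110 = 01001001 = 73

01001001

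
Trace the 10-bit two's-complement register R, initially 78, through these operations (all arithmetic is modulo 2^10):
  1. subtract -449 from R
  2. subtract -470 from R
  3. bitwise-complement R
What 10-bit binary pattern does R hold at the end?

Start: R = 78 = 0001001110.
R = 78 − (-449) = 527; wraps to -497 = 1000001111
R = -497 − (-470) = -27 = 1111100101
R = NOT 1111100101 = 0000011010 = 26

0000011010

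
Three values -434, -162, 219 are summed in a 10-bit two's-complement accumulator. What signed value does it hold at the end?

-377

-434 + (-162) = -596 → wraps to 428 (0110101100)
428 + 219 = 647 → wraps to -377 (1010000111)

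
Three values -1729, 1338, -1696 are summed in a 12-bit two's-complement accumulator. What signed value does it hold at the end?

2009

-1729 + 1338 = -391 (111001111001)
-391 + (-1696) = -2087 → wraps to 2009 (011111011001)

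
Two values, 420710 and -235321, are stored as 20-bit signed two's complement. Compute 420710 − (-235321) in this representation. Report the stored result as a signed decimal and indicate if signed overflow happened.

420710 → 01100110101101100110
-235321 → 11000110100011000111
Subtract via negate-and-add: invert 11000110100011000111 + 1 = 00111001011100111001 (i.e. 235321).
  01100110101101100110
+ 00111001011100111001
= 10100000001010011111
Result 10100000001010011111: MSB = 1 → 656031 − 1048576 = -392545.
Both addends (after negating the subtrahend) are non-negative but the stored result is negative: signed overflow. The true value 420710 − (-235321) = 656031 lies outside [-524288, 524287].

-392545; overflow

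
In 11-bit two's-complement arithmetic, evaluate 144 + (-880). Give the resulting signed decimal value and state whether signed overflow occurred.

144 → 00010010000
-880 → 10010010000
  00010010000
+ 10010010000
= 10100100000
Result 10100100000: MSB = 1 → 1312 − 2048 = -736.
Addends have opposite signs, so signed overflow cannot occur.

-736; no overflow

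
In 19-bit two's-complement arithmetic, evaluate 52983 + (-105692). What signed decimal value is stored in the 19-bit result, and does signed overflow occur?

52983 → 0001100111011110111
-105692 → 1100110001100100100
  0001100111011110111
+ 1100110001100100100
= 1110011001000011011
Result 1110011001000011011: MSB = 1 → 471579 − 524288 = -52709.
Addends have opposite signs, so signed overflow cannot occur.

-52709; no overflow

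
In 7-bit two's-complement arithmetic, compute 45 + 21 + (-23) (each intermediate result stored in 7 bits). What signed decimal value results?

45 + 21 = 66 → wraps to -62 (1000010)
-62 + (-23) = -85 → wraps to 43 (0101011)

43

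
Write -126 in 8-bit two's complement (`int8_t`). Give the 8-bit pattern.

10000010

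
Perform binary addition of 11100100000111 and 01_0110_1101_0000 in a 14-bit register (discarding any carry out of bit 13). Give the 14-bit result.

  11100100000111
+ 01011011010000
= 00111111010111  (discard carry-out 1)

00111111010111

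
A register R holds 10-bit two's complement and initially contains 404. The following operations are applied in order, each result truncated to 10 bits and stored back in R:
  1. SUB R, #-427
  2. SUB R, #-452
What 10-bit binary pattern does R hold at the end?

0100000011

Start: R = 404 = 0110010100.
R = 404 − (-427) = 831; wraps to -193 = 1100111111
R = -193 − (-452) = 259 = 0100000011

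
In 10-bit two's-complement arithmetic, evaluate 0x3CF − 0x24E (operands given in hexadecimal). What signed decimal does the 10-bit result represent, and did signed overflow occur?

0x3CF = 1111001111 = -49 (signed)
0x24E = 1001001110 = -434 (signed)
Subtract via negate-and-add: invert 1001001110 + 1 = 0110110010 (i.e. 434).
  1111001111
+ 0110110010
= 0110000001  (discard carry-out 1)
Result 0110000001: MSB = 0 → value 385.
Addends (after negating the subtrahend) have opposite signs, so signed overflow cannot occur.

385; no overflow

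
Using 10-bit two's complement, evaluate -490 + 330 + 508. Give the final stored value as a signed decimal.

-490 + 330 = -160 (1101100000)
-160 + 508 = 348 (0101011100)

348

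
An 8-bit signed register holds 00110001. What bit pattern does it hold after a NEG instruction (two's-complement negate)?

Invert: 11001110. Add 1: 11001111.
Check: 00110001 = 49, 11001111 = -49.

11001111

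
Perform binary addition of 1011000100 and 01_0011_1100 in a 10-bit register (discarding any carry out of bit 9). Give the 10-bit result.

  1011000100
+ 0100111100
= 0000000000  (discard carry-out 1)

0000000000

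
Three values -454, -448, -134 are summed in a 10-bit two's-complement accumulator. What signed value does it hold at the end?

-12

-454 + (-448) = -902 → wraps to 122 (0001111010)
122 + (-134) = -12 (1111110100)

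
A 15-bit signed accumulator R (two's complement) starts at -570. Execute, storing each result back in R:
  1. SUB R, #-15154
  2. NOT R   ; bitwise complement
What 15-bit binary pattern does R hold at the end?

Start: R = -570 = 111110111000110.
R = -570 − (-15154) = 14584 = 011100011111000
R = NOT 011100011111000 = 100011100000111 = -14585

100011100000111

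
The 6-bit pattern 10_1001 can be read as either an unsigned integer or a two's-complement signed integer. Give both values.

Unsigned: 101001 = 41.
Signed: MSB=1 → 41 − 64 = -23.

unsigned = 41, signed = -23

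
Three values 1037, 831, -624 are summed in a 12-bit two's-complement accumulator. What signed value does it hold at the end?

1037 + 831 = 1868 (011101001100)
1868 + (-624) = 1244 (010011011100)

1244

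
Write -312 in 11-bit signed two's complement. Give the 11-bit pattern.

|-312| = 312 = 00100111000 in 11 bits.
Invert the bits: 11011000111. Add 1: 11011001000.
Check: 11011001000 reads as 1736 − 2048 = -312.

11011001000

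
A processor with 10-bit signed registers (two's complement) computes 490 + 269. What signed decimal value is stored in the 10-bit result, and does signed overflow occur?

490 → 0111101010
269 → 0100001101
  0111101010
+ 0100001101
= 1011110111
Result 1011110111: MSB = 1 → 759 − 1024 = -265.
Both addends are non-negative but the stored result is negative: signed overflow. The true value 490 + 269 = 759 lies outside [-512, 511].

-265; overflow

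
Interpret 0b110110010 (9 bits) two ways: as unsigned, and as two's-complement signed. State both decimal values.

Unsigned: 110110010 = 434.
Signed: MSB=1 → 434 − 512 = -78.

unsigned = 434, signed = -78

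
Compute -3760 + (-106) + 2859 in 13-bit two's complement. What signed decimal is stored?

-1007

-3760 + (-106) = -3866 (1000011100110)
-3866 + 2859 = -1007 (1110000010001)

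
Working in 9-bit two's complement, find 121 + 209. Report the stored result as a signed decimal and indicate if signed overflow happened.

-182; overflow

121 → 001111001
209 → 011010001
  001111001
+ 011010001
= 101001010
Result 101001010: MSB = 1 → 330 − 512 = -182.
Both addends are non-negative but the stored result is negative: signed overflow. The true value 121 + 209 = 330 lies outside [-256, 255].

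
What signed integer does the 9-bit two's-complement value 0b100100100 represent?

MSB is 1, so the value is negative.
Invert: 011011011. Add 1: 011011100 = 220. So the value is −220.

-220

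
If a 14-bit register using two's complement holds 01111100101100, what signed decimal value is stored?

MSB is 0, so the value is non-negative: 01111100101100 = 7980.

7980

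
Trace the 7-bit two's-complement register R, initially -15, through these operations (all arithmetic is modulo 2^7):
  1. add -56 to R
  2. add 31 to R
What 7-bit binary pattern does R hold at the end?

Start: R = -15 = 1110001.
R = -15 + (-56) = -71; wraps to 57 = 0111001
R = 57 + 31 = 88; wraps to -40 = 1011000

1011000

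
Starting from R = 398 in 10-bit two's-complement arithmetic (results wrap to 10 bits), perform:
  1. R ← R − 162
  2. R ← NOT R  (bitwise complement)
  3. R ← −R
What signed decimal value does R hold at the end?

237

Start: R = 398 = 0110001110.
R = 398 − 162 = 236 = 0011101100
R = NOT 0011101100 = 1100010011 = -237
R = −(-237) = 237 = 0011101101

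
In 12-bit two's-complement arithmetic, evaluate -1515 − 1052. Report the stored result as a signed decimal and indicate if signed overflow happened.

-1515 → 101000010101
1052 → 010000011100
Subtract via negate-and-add: invert 010000011100 + 1 = 101111100100 (i.e. -1052).
  101000010101
+ 101111100100
= 010111111001  (discard carry-out 1)
Result 010111111001: MSB = 0 → value 1529.
Both addends (after negating the subtrahend) are negative but the stored result is non-negative: signed overflow. The true value -1515 − 1052 = -2567 lies outside [-2048, 2047].

1529; overflow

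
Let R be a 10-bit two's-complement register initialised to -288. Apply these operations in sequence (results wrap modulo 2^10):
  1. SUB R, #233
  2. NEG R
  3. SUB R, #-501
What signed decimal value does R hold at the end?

Start: R = -288 = 1011100000.
R = -288 − 233 = -521; wraps to 503 = 0111110111
R = −(503) = -503 = 1000001001
R = -503 − (-501) = -2 = 1111111110

-2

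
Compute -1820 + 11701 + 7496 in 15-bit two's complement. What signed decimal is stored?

-15391

-1820 + 11701 = 9881 (010011010011001)
9881 + 7496 = 17377 → wraps to -15391 (100001111100001)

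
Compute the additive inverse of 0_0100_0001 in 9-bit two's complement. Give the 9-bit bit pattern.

Invert: 110111110. Add 1: 110111111.
Check: 001000001 = 65, 110111111 = -65.

110111111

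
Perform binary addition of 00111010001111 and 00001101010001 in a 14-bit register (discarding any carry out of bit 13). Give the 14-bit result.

  00111010001111
+ 00001101010001
= 01000111100000

01000111100000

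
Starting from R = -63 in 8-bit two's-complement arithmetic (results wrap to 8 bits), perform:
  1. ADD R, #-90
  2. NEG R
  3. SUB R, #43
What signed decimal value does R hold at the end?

110

Start: R = -63 = 11000001.
R = -63 + (-90) = -153; wraps to 103 = 01100111
R = −(103) = -103 = 10011001
R = -103 − 43 = -146; wraps to 110 = 01101110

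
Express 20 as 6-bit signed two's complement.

20 is non-negative, so write it directly in 6 bits: 010100.

010100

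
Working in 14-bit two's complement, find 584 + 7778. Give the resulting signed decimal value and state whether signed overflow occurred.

584 → 00001001001000
7778 → 01111001100010
  00001001001000
+ 01111001100010
= 10000010101010
Result 10000010101010: MSB = 1 → 8362 − 16384 = -8022.
Both addends are non-negative but the stored result is negative: signed overflow. The true value 584 + 7778 = 8362 lies outside [-8192, 8191].

-8022; overflow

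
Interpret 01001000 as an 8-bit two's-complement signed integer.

MSB is 0, so the value is non-negative: 01001000 = 72.

72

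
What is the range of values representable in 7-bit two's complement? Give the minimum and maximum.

Minimum: −2^6 = -64.
Maximum: 2^6 − 1 = 63.

min = -64, max = 63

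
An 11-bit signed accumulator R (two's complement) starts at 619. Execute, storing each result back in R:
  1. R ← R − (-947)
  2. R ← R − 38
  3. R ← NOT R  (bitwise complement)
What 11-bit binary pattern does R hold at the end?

01000000111

Start: R = 619 = 01001101011.
R = 619 − (-947) = 1566; wraps to -482 = 11000011110
R = -482 − 38 = -520 = 10111111000
R = NOT 10111111000 = 01000000111 = 519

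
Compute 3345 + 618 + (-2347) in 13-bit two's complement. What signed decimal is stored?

1616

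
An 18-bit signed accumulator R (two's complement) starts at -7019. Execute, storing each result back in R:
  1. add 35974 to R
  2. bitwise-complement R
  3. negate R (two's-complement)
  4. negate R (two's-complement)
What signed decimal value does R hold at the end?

-28956

Start: R = -7019 = 111110010010010101.
R = -7019 + 35974 = 28955 = 000111000100011011
R = NOT 000111000100011011 = 111000111011100100 = -28956
R = −(-28956) = 28956 = 000111000100011100
R = −(28956) = -28956 = 111000111011100100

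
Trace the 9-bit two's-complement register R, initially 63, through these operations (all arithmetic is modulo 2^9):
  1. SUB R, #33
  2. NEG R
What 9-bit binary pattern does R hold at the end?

Start: R = 63 = 000111111.
R = 63 − 33 = 30 = 000011110
R = −(30) = -30 = 111100010

111100010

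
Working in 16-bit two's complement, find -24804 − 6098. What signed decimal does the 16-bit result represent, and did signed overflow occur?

-24804 → 1001111100011100
6098 → 0001011111010010
Subtract via negate-and-add: invert 0001011111010010 + 1 = 1110100000101110 (i.e. -6098).
  1001111100011100
+ 1110100000101110
= 1000011101001010  (discard carry-out 1)
Result 1000011101001010: MSB = 1 → 34634 − 65536 = -30902.
Both addends (after negating the subtrahend) are negative and so is the stored result: no signed overflow.

-30902; no overflow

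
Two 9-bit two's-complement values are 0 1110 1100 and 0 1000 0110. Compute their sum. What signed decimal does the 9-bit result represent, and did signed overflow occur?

0 1110 1100 → 011101100 = 236 (signed)
0 1000 0110 → 010000110 = 134 (signed)
  011101100
+ 010000110
= 101110010
Result 101110010: MSB = 1 → 370 − 512 = -142.
Both addends are non-negative but the stored result is negative: signed overflow. The true value 236 + 134 = 370 lies outside [-256, 255].

-142; overflow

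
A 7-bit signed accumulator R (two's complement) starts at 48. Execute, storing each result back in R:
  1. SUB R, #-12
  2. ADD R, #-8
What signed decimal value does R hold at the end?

52

Start: R = 48 = 0110000.
R = 48 − (-12) = 60 = 0111100
R = 60 + (-8) = 52 = 0110100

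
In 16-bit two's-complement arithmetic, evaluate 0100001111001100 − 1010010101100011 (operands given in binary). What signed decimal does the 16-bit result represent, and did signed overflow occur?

0100001111001100 = 17356 (signed)
1010010101100011 = -23197 (signed)
Subtract via negate-and-add: invert 1010010101100011 + 1 = 0101101010011101 (i.e. 23197).
  0100001111001100
+ 0101101010011101
= 1001111001101001
Result 1001111001101001: MSB = 1 → 40553 − 65536 = -24983.
Both addends (after negating the subtrahend) are non-negative but the stored result is negative: signed overflow. The true value 17356 − (-23197) = 40553 lies outside [-32768, 32767].

-24983; overflow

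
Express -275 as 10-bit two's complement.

1011101101

|-275| = 275 = 0100010011 in 10 bits.
Invert the bits: 1011101100. Add 1: 1011101101.
Check: 1011101101 reads as 749 − 1024 = -275.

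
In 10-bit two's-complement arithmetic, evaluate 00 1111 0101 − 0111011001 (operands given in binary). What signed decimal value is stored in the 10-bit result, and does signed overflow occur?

00 1111 0101 → 0011110101 = 245 (signed)
0111011001 = 473 (signed)
Subtract via negate-and-add: invert 0111011001 + 1 = 1000100111 (i.e. -473).
  0011110101
+ 1000100111
= 1100011100
Result 1100011100: MSB = 1 → 796 − 1024 = -228.
Addends (after negating the subtrahend) have opposite signs, so signed overflow cannot occur.

-228; no overflow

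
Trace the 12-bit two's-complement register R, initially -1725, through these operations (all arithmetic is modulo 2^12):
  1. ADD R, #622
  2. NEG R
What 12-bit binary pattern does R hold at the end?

Start: R = -1725 = 100101000011.
R = -1725 + 622 = -1103 = 101110110001
R = −(-1103) = 1103 = 010001001111

010001001111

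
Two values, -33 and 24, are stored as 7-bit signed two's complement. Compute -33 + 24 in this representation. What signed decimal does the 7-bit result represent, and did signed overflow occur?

-33 → 1011111
24 → 0011000
  1011111
+ 0011000
= 1110111
Result 1110111: MSB = 1 → 119 − 128 = -9.
Addends have opposite signs, so signed overflow cannot occur.

-9; no overflow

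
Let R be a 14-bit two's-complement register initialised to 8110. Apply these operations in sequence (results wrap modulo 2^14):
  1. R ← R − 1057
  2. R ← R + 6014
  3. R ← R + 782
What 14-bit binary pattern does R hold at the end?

Start: R = 8110 = 01111110101110.
R = 8110 − 1057 = 7053 = 01101110001101
R = 7053 + 6014 = 13067; wraps to -3317 = 11001100001011
R = -3317 + 782 = -2535 = 11011000011001

11011000011001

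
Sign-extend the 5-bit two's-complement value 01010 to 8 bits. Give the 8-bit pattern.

00001010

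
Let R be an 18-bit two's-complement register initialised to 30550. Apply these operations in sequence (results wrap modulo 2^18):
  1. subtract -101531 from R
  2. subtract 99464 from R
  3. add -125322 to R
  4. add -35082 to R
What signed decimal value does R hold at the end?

-127787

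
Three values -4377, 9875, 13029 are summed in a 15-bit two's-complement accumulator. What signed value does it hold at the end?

-4377 + 9875 = 5498 (001010101111010)
5498 + 13029 = 18527 → wraps to -14241 (100100001011111)

-14241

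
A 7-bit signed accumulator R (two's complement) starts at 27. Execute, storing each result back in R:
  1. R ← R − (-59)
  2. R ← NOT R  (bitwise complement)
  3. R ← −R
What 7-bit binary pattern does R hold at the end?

1010111

Start: R = 27 = 0011011.
R = 27 − (-59) = 86; wraps to -42 = 1010110
R = NOT 1010110 = 0101001 = 41
R = −(41) = -41 = 1010111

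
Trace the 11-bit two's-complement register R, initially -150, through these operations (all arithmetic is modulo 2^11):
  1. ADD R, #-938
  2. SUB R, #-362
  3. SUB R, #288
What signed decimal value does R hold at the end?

-1014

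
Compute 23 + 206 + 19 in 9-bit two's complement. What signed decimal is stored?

248

23 + 206 = 229 (011100101)
229 + 19 = 248 (011111000)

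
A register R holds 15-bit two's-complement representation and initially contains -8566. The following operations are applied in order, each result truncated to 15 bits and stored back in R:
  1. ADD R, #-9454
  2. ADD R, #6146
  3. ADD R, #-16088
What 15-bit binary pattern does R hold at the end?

001001011000110

Start: R = -8566 = 101111010001010.
R = -8566 + (-9454) = -18020; wraps to 14748 = 011100110011100
R = 14748 + 6146 = 20894; wraps to -11874 = 101000110011110
R = -11874 + (-16088) = -27962; wraps to 4806 = 001001011000110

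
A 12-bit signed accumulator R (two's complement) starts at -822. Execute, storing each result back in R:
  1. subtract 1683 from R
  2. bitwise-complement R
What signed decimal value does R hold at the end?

Start: R = -822 = 110011001010.
R = -822 − 1683 = -2505; wraps to 1591 = 011000110111
R = NOT 011000110111 = 100111001000 = -1592

-1592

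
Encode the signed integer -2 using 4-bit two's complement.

1110

|-2| = 2 = 0010 in 4 bits.
Invert the bits: 1101. Add 1: 1110.
Check: 1110 reads as 14 − 16 = -2.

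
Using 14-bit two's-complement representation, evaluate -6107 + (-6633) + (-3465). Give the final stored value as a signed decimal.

-6107 + (-6633) = -12740 → wraps to 3644 (00111000111100)
3644 + (-3465) = 179 (00000010110011)

179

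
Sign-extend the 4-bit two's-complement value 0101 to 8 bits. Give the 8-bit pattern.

MSB of 0101 is 0; replicate it into the new high bits.
0000|0101 → 00000101 (still 5).

00000101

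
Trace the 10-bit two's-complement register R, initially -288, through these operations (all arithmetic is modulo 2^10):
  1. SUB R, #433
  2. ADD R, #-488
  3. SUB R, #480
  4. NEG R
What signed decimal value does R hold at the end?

-359

Start: R = -288 = 1011100000.
R = -288 − 433 = -721; wraps to 303 = 0100101111
R = 303 + (-488) = -185 = 1101000111
R = -185 − 480 = -665; wraps to 359 = 0101100111
R = −(359) = -359 = 1010011001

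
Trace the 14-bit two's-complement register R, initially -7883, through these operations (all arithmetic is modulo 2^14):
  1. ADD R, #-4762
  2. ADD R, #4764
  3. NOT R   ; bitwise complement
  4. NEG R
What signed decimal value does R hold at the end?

-7880

Start: R = -7883 = 10000100110101.
R = -7883 + (-4762) = -12645; wraps to 3739 = 00111010011011
R = 3739 + 4764 = 8503; wraps to -7881 = 10000100110111
R = NOT 10000100110111 = 01111011001000 = 7880
R = −(7880) = -7880 = 10000100111000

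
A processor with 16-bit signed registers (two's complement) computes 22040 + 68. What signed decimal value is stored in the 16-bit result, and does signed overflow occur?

22108; no overflow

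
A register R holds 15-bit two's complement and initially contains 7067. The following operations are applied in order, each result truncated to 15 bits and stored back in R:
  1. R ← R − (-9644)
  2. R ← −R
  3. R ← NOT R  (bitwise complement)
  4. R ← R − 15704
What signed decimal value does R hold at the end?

Start: R = 7067 = 001101110011011.
R = 7067 − (-9644) = 16711; wraps to -16057 = 100000101000111
R = −(-16057) = 16057 = 011111010111001
R = NOT 011111010111001 = 100000101000110 = -16058
R = -16058 − 15704 = -31762; wraps to 1006 = 000001111101110

1006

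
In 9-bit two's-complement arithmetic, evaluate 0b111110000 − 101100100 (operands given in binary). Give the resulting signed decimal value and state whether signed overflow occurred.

0b111110000 → 111110000 = -16 (signed)
101100100 = -156 (signed)
Subtract via negate-and-add: invert 101100100 + 1 = 010011100 (i.e. 156).
  111110000
+ 010011100
= 010001100  (discard carry-out 1)
Result 010001100: MSB = 0 → value 140.
Addends (after negating the subtrahend) have opposite signs, so signed overflow cannot occur.

140; no overflow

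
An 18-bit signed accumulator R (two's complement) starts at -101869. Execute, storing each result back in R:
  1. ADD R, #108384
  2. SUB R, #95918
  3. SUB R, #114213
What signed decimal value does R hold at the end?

58528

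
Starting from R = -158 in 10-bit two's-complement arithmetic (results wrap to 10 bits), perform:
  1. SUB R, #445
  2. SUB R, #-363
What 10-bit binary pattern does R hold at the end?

1100010000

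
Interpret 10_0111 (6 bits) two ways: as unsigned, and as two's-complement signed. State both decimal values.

Unsigned: 100111 = 39.
Signed: MSB=1 → 39 − 64 = -25.

unsigned = 39, signed = -25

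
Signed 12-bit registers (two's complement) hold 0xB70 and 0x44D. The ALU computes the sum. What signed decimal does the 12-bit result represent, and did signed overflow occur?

-67; no overflow

0xB70 = 101101110000 = -1168 (signed)
0x44D = 010001001101 = 1101 (signed)
  101101110000
+ 010001001101
= 111110111101
Result 111110111101: MSB = 1 → 4029 − 4096 = -67.
Addends have opposite signs, so signed overflow cannot occur.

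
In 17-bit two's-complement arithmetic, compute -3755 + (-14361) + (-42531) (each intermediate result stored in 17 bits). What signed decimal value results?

-60647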